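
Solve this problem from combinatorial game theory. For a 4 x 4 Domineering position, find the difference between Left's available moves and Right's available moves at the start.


Board is 4 x 4 (rows x cols).
Left (vertical) placements: (rows-1) * cols = 3 * 4 = 12
Right (horizontal) placements: rows * (cols-1) = 4 * 3 = 12
Advantage = Left - Right = 12 - 12 = 0

0


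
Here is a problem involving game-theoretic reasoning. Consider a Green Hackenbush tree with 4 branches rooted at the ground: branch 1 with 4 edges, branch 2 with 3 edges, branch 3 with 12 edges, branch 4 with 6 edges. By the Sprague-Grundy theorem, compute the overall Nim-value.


The tree has 4 branches from the ground vertex.
In Green Hackenbush, the Nim-value of a simple path of length k is k.
Branch 1: length 4, Nim-value = 4
Branch 2: length 3, Nim-value = 3
Branch 3: length 12, Nim-value = 12
Branch 4: length 6, Nim-value = 6
Total Nim-value = XOR of all branch values:
0 XOR 4 = 4
4 XOR 3 = 7
7 XOR 12 = 11
11 XOR 6 = 13
Nim-value of the tree = 13

13


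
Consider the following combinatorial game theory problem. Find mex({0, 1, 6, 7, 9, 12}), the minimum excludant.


Set = {0, 1, 6, 7, 9, 12}
0 is in the set.
1 is in the set.
2 is NOT in the set. This is the mex.
mex = 2

2


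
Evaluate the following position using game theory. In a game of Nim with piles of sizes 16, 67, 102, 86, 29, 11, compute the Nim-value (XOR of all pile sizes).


We need the XOR (exclusive or) of all pile sizes.
After XOR-ing pile 1 (size 16): 0 XOR 16 = 16
After XOR-ing pile 2 (size 67): 16 XOR 67 = 83
After XOR-ing pile 3 (size 102): 83 XOR 102 = 53
After XOR-ing pile 4 (size 86): 53 XOR 86 = 99
After XOR-ing pile 5 (size 29): 99 XOR 29 = 126
After XOR-ing pile 6 (size 11): 126 XOR 11 = 117
The Nim-value of this position is 117.

117


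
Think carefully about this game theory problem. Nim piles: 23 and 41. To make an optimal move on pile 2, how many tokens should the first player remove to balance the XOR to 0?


Piles: 23 and 41
Current XOR: 23 XOR 41 = 62 (non-zero, so this is an N-position).
To make the XOR zero, we need to find a move that balances the piles.
For pile 2 (size 41): target = 41 XOR 62 = 23
We reduce pile 2 from 41 to 23.
Tokens removed: 41 - 23 = 18
Verification: 23 XOR 23 = 0

18


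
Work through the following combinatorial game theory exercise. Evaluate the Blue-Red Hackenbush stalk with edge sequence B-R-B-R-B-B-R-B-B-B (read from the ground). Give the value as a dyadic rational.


Edges (from ground): B-R-B-R-B-B-R-B-B-B
By Berlekamp's sign-expansion rule, a Blue-Red Hackenbush stalk has the value of the surreal number whose sign sequence is the edge sequence with B -> + and R -> -.
Sign sequence: +-+-++-+++
Trace the sign expansion in the surreal number tree, starting from 0:
Edge 1: B (sign +) -> bounds (0, +inf), value = 1
Edge 2: R (sign -) -> bounds (0, 1), value = 1/2
Edge 3: B (sign +) -> bounds (1/2, 1), value = 3/4
Edge 4: R (sign -) -> bounds (1/2, 3/4), value = 5/8
Edge 5: B (sign +) -> bounds (5/8, 3/4), value = 11/16
Edge 6: B (sign +) -> bounds (11/16, 3/4), value = 23/32
Edge 7: R (sign -) -> bounds (11/16, 23/32), value = 45/64
Edge 8: B (sign +) -> bounds (45/64, 23/32), value = 91/128
Edge 9: B (sign +) -> bounds (91/128, 23/32), value = 183/256
Edge 10: B (sign +) -> bounds (183/256, 23/32), value = 367/512
Game value = 367/512

367/512


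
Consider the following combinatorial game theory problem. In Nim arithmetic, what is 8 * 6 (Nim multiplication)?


Nim multiplication is bilinear over XOR: (u XOR v) * w = (u*w) XOR (v*w).
So we split each operand into its bit components and XOR the pairwise Nim products.
8 = 8 (as XOR of powers of 2).
6 = 2 + 4 (as XOR of powers of 2).
Using the standard Nim-product table on single bits:
  2*2 = 3,   2*4 = 8,   2*8 = 12,
  4*4 = 6,   4*8 = 11,  8*8 = 13,
and  1*x = x (identity), k*l = l*k (commutative).
Pairwise Nim products:
  8 * 2 = 12
  8 * 4 = 11
XOR them: 12 XOR 11 = 7.
Result: 8 * 6 = 7 (in Nim).

7


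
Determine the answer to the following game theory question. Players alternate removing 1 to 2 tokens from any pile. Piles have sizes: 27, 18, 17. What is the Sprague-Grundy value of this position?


Subtraction set: {1, 2}
For this subtraction set, G(n) = n mod 3 (period = max + 1 = 3).
Pile 1 (size 27): G(27) = 27 mod 3 = 0
Pile 2 (size 18): G(18) = 18 mod 3 = 0
Pile 3 (size 17): G(17) = 17 mod 3 = 2
Total Grundy value = XOR of all: 0 XOR 0 XOR 2 = 2

2


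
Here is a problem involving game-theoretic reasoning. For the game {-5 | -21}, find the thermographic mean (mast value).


Game = {-5 | -21}, a switch {a | b} with numbers a > b.
Its thermograph has left wall a - t and right wall b + t, which meet at t = (a - b)/2, where both equal (a + b)/2. So the mast (mean value) is at (a + b)/2.
Mean = (-5 + (-21))/2 = -26/2 = -13

-13


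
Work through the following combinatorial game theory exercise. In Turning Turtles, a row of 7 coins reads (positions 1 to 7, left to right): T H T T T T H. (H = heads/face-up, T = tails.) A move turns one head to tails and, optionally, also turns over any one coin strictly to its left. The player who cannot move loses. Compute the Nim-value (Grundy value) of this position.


Coins: T H T T T T H
Key fact: a single head at position k behaves exactly like a Nim heap of size k (turning it to T and optionally flipping a coin at j < k corresponds to moving the heap from k to j, or to 0), and heads combine as a disjunctive sum (two heads at the same place would cancel, matching j XOR j = 0). So the Nim-value is the XOR of the 1-indexed positions of the heads.
Face-up positions (1-indexed): [2, 7]
XOR 0 with 2: 0 XOR 2 = 2
XOR 2 with 7: 2 XOR 7 = 5
Nim-value = 5

5


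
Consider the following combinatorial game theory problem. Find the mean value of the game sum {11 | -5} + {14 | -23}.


G1 = {11 | -5}, G2 = {14 | -23}
Each is a switch {a | b} with numbers a > b; its mean value is (a + b)/2, and mean value is additive over game sums: m(G1 + G2) = m(G1) + m(G2).
Mean of G1 = (11 + (-5))/2 = 6/2 = 3
Mean of G2 = (14 + (-23))/2 = -9/2 = -9/2
Mean of G1 + G2 = 3 + -9/2 = -3/2

-3/2


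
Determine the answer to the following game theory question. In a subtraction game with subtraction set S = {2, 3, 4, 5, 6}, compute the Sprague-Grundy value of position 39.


The subtraction set is S = {2, 3, 4, 5, 6}.
G(k) = mex{ G(k - s) : s in S, s <= k }. We compute iteratively: G(0) = 0.
G(1) = mex({}) = 0
G(2) = mex({0}) = 1
G(3) = mex({0}) = 1
G(4) = mex({0, 1}) = 2
G(5) = mex({0, 1}) = 2
G(6) = mex({0, 1, 2}) = 3
G(7) = mex({0, 1, 2}) = 3
G(8) = mex({1, 2, 3}) = 0
G(9) = mex({1, 2, 3}) = 0
G(10) = mex({0, 2, 3}) = 1
G(11) = mex({0, 2, 3}) = 1
G(12) = mex({0, 1, 3}) = 2
G(13) = mex({0, 1, 3}) = 2
Observe that G(8)..G(13) = 0, 0, 1, 1, 2, 2 repeats G(0)..G(5) = 0, 0, 1, 1, 2, 2.
For k >= max(S) = 6, G(k) is determined by the previous 6 values G(k-6)..G(k-1); a window of 6 consecutive values has recurred shifted by 8, so by induction G(k + 8) = G(k) for all k >= 0: the sequence is periodic from the start with period 8.
One period: G(0..7) = 0, 0, 1, 1, 2, 2, 3, 3.
39 mod 8 = 7, so G(39) = G(7) = 3.

3


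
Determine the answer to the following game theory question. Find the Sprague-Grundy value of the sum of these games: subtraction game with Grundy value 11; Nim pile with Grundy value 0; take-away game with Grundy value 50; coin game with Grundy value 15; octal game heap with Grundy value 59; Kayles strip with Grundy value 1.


By the Sprague-Grundy theorem, the Grundy value of a sum of games is the XOR of individual Grundy values.
subtraction game: Grundy value = 11. Running XOR: 0 XOR 11 = 11
Nim pile: Grundy value = 0. Running XOR: 11 XOR 0 = 11
take-away game: Grundy value = 50. Running XOR: 11 XOR 50 = 57
coin game: Grundy value = 15. Running XOR: 57 XOR 15 = 54
octal game heap: Grundy value = 59. Running XOR: 54 XOR 59 = 13
Kayles strip: Grundy value = 1. Running XOR: 13 XOR 1 = 12
The combined Grundy value is 12.

12


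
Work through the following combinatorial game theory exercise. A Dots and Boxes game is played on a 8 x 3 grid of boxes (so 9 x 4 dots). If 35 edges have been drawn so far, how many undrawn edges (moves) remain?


Grid: 8 x 3 boxes, i.e. 9 rows and 4 columns of dots.
Horizontal edges: (rows + 1) * cols = 9 * 3 = 27
Vertical edges: rows * (cols + 1) = 8 * 4 = 32
Total edges: 27 + 32 = 59
Edges drawn: 35
Remaining: 59 - 35 = 24

24


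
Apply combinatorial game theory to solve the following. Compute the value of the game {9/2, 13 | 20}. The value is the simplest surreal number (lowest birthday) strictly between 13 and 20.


Left options: {9/2, 13}, max = 13
Right options: {20}, min = 20
All options are numbers and max(Left) < min(Right), so by the simplicity theorem the value is the simplest (earliest-born) number strictly between 13 and 20.
Integers 14 through 19 all lie strictly between 13 and 20.
Among integers, the simplest (lowest birthday = smallest |n|; 0 is born on day 0, +-n on day n) is 14.
No non-integer in the interval can be simpler: if x is a non-integer in the interval, then floor(x) or ceil(x) also lies in the interval (the interval contains an integer), and both are proper prefixes of x's sign expansion, i.e. born earlier. So the game value is 14.
Game value = 14

14


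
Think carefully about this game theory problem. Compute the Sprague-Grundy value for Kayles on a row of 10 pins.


Kayles: a move removes 1 or 2 adjacent pins from a contiguous row.
Removing pins from a row of k leaves two independent rows (a, b) with a + b = k - 1 (one pin) or a + b = k - 2 (two pins); an end removal gives a = 0.
By Sprague-Grundy, G(k) = mex{ G(a) XOR G(b) } over all these splits. G(0) = 0.
G(1): splits (0,0):0^0=0 -> mex({0}) = 1
G(2): splits (0,1):0^1=1 (0,0):0^0=0 -> mex({0, 1}) = 2
G(3): splits (0,2):0^2=2 (1,1):1^1=0 (0,1):0^1=1 -> mex({0, 1, 2}) = 3
G(4): splits (0,3):0^3=3 (1,2):1^2=3 (0,2):0^2=2 (1,1):1^1=0 -> mex({0, 2, 3}) = 1
G(5): splits (0,4):0^1=1 (1,3):1^3=2 (2,2):2^2=0 (0,3):0^3=3 (1,2):1^2=3 -> mex({0, 1, 2, 3}) = 4
G(6) = mex({0, 1, 2, 4}) = 3
G(7) = mex({0, 1, 3, 4, 5}) = 2
G(8) = mex({0, 2, 3, 5, 6}) = 1
G(9) = mex({0, 1, 2, 3, 6, 7}) = 4
G(10) = mex({0, 1, 3, 4, 5, 7}) = 2
Therefore G(10) = 2.

2


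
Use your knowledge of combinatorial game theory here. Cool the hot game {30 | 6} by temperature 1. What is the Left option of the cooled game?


Original game: {30 | 6} (a switch {a | b} with a > b).
Cooling by t (for t below the temperature (a - b)/2 = 12) taxes each move by t: {a | b} cooled by t is {a - t | b + t}.
Cooling amount: t = 1
Cooled Left option: 30 - 1 = 29
Cooled Right option: 6 + 1 = 7
Cooled game: {29 | 7}
Left option = 29

29


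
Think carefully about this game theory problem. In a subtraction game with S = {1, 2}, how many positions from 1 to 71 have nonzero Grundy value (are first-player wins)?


Subtraction set S = {1, 2}, so G(n) = n mod 3.
G(n) = 0 when n is a multiple of 3.
Multiples of 3 in [1, 71]: 23
N-positions (nonzero Grundy) = 71 - 23 = 48

48


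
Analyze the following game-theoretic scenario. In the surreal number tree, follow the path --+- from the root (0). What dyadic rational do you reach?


Sign expansion: --+-
Rule: track bounds (lo, hi), initially (-inf, +inf). On '+', the current value becomes lo and we move to the simplest number in (value, hi): value + 1 if hi = +inf, otherwise the midpoint (value + hi)/2. On '-', the current value becomes hi and we move to value - 1 if lo = -inf, otherwise the midpoint (lo + value)/2.
Start at 0.
Step 1: sign = -, move left. Bounds: (-inf, 0). Value = -1
Step 2: sign = -, move left. Bounds: (-inf, -1). Value = -2
Step 3: sign = +, move right. Bounds: (-2, -1). Value = -3/2
Step 4: sign = -, move left. Bounds: (-2, -3/2). Value = -7/4
The surreal number with sign expansion --+- is -7/4.

-7/4


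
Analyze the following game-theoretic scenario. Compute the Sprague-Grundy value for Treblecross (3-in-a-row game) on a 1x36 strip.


Treblecross: place X on empty cells; 3-in-a-row wins.
Playing within two cells of an existing X lets the opponent win at once, so sensible play treats the cells i-2..i+2 around each X as dead. The player left with no safe cell loses, so this is a normal-play take-away game on strips of safe cells.
Placing X at cell i (0-indexed) of a strip of k safe cells leaves independent strips of sizes max(0, i-2) and max(0, k-i-3). Hence G(k) = mex{ G(max(0,i-2)) XOR G(max(0,k-i-3)) : 0 <= i < k }, with G(0) = 0.
G(1): splits (0,0):0^0=0 -> mex({0}) = 1
G(2): splits (0,0):0^0=0 -> mex({0}) = 1
G(3): splits (0,0):0^0=0 -> mex({0}) = 1
G(4): splits (0,1):0^1=1 (0,0):0^0=0 -> mex({0, 1}) = 2
G(5): splits (0,2):0^1=1 (0,1):0^1=1 (0,0):0^0=0 -> mex({0, 1}) = 2
G(6) = mex({1}) = 0
G(7) = mex({0, 1, 2}) = 3
G(8) = mex({0, 1, 2}) = 3
G(9) = mex({0, 2}) = 1
G(10) = mex({0, 2, 3}) = 1
G(11) = mex({0, 3}) = 1
G(12) = mex({1, 3}) = 0
G(13) = mex({0, 1, 2, 3}) = 4
G(14) = mex({0, 1, 2}) = 3
G(15) = mex({0, 1, 2}) = 3
G(16) = mex({0, 1, 2, 4}) = 3
G(17) = mex({0, 1, 3, 4}) = 2
G(18) = mex({0, 1, 3, 4}) = 2
G(19) = mex({0, 1, 3, 5}) = 2
G(20) = mex({0, 1, 2, 3, 5}) = 4
G(21) = mex({0, 1, 2, 3, 5}) = 4
G(22) = mex({1, 2, 6}) = 0
G(23) = mex({0, 1, 2, 3, 4, 6}) = 5
G(24) = mex({0, 1, 2, 3, 4}) = 5
G(25) = mex({0, 1, 3, 4, 7}) = 2
G(26) = mex({0, 1, 3, 4, 5, 7}) = 2
G(27) = mex({0, 1, 3, 5}) = 2
G(28) = mex({0, 1, 2, 5}) = 3
G(29) = mex({0, 1, 2, 4, 5, 6}) = 3
G(30) = mex({1, 2, 4, 6}) = 0
G(31) = mex({0, 1, 2, 3, 4, 6}) = 5
G(32) = mex({1, 2, 3, 4, 7}) = 0
G(33) = mex({0, 3, 7}) = 1
G(34) = mex({0, 2, 3, 5, 7}) = 1
G(35) = mex({0, 2, 3, 5, 6}) = 1
G(36) = mex({0, 1, 2, 5, 6}) = 3
Therefore G(36) = 3.

3


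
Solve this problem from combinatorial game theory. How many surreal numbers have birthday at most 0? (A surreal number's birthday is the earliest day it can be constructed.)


Day 0: {|} = 0 is born. Count = 1.
Day n: the number of surreal numbers born by day n is 2^(n+1) - 1.
By day 0: 2^1 - 1 = 1
By day 0: 1 surreal numbers.

1


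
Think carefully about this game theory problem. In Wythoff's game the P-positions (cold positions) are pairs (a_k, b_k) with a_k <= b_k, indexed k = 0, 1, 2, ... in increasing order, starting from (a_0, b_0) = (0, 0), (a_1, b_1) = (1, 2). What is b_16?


By Wythoff's theorem, a_k = floor(k * phi) and b_k = floor(k * phi^2) = a_k + k, where phi = (1 + sqrt(5))/2 is the golden ratio.
phi = (1 + sqrt(5))/2 = 1.618034
phi^2 = phi + 1 = 2.618034
k = 16
k * phi^2 = 16 * 2.618034 = 41.888544
b_16 = floor(k * phi^2) = 41 (check: a_16 + k = 25 + 16 = 41)

41


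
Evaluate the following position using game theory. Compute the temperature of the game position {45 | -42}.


The game is {45 | -42}, a switch {a | b} with numbers a > b.
Cooling {a | b} by t gives {a - t | b + t}, which stops being hot when a - t = b + t, i.e. at t = (a - b)/2. So the temperature of a switch is (a - b)/2.
Temperature = (Left option - Right option) / 2
= (45 - (-42)) / 2
= 87 / 2
= 87/2

87/2


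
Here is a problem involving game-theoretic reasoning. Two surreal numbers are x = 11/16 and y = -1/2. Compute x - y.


x = 11/16, y = -1/2
Converting to common denominator: 16
x = 11/16, y = -8/16
x - y = 11/16 - -1/2 = 19/16

19/16


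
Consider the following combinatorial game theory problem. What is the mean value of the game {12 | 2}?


Game = {12 | 2}, a switch {a | b} with numbers a > b.
Its thermograph has left wall a - t and right wall b + t, which meet at t = (a - b)/2, where both equal (a + b)/2. So the mast (mean value) is at (a + b)/2.
Mean = (12 + (2))/2 = 14/2 = 7

7


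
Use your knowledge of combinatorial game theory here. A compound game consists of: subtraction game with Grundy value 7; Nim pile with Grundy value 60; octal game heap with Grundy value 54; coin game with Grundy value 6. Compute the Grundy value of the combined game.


By the Sprague-Grundy theorem, the Grundy value of a sum of games is the XOR of individual Grundy values.
subtraction game: Grundy value = 7. Running XOR: 0 XOR 7 = 7
Nim pile: Grundy value = 60. Running XOR: 7 XOR 60 = 59
octal game heap: Grundy value = 54. Running XOR: 59 XOR 54 = 13
coin game: Grundy value = 6. Running XOR: 13 XOR 6 = 11
The combined Grundy value is 11.

11


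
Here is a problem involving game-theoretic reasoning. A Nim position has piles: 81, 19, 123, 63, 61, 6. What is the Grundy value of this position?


We need the XOR (exclusive or) of all pile sizes.
After XOR-ing pile 1 (size 81): 0 XOR 81 = 81
After XOR-ing pile 2 (size 19): 81 XOR 19 = 66
After XOR-ing pile 3 (size 123): 66 XOR 123 = 57
After XOR-ing pile 4 (size 63): 57 XOR 63 = 6
After XOR-ing pile 5 (size 61): 6 XOR 61 = 59
After XOR-ing pile 6 (size 6): 59 XOR 6 = 61
The Nim-value of this position is 61.

61


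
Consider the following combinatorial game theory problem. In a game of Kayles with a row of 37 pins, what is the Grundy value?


Kayles: a move removes 1 or 2 adjacent pins from a contiguous row.
Removing pins from a row of k leaves two independent rows (a, b) with a + b = k - 1 (one pin) or a + b = k - 2 (two pins); an end removal gives a = 0.
By Sprague-Grundy, G(k) = mex{ G(a) XOR G(b) } over all these splits. G(0) = 0.
G(1): splits (0,0):0^0=0 -> mex({0}) = 1
G(2): splits (0,1):0^1=1 (0,0):0^0=0 -> mex({0, 1}) = 2
G(3): splits (0,2):0^2=2 (1,1):1^1=0 (0,1):0^1=1 -> mex({0, 1, 2}) = 3
G(4): splits (0,3):0^3=3 (1,2):1^2=3 (0,2):0^2=2 (1,1):1^1=0 -> mex({0, 2, 3}) = 1
G(5): splits (0,4):0^1=1 (1,3):1^3=2 (2,2):2^2=0 (0,3):0^3=3 (1,2):1^2=3 -> mex({0, 1, 2, 3}) = 4
G(6) = mex({0, 1, 2, 4}) = 3
G(7) = mex({0, 1, 3, 4, 5}) = 2
G(8) = mex({0, 2, 3, 5, 6}) = 1
G(9) = mex({0, 1, 2, 3, 6, 7}) = 4
G(10) = mex({0, 1, 3, 4, 5, 7}) = 2
G(11) = mex({0, 1, 2, 3, 4, 5}) = 6
G(12) = mex({0, 1, 2, 3, 5, 6, 7}) = 4
G(13) = mex({0, 2, 3, 4, 6, 7}) = 1
G(14) = mex({0, 1, 4, 5, 6, 7}) = 2
G(15) = mex({0, 1, 2, 3, 4, 5, 6}) = 7
G(16) = mex({0, 2, 3, 5, 6, 7}) = 1
G(17) = mex({0, 1, 2, 3, 5, 6, 7}) = 4
G(18) = mex({0, 1, 2, 4, 5, 6}) = 3
G(19) = mex({0, 1, 3, 4, 5, 7}) = 2
G(20) = mex({0, 2, 3, 4, 5, 6, 7}) = 1
G(21) = mex({0, 1, 2, 3, 5, 6, 7}) = 4
G(22) = mex({0, 1, 2, 3, 4, 5, 7}) = 6
G(23) = mex({0, 1, 2, 3, 4, 5, 6}) = 7
G(24) = mex({0, 1, 2, 3, 5, 6, 7}) = 4
G(25) = mex({0, 2, 3, 4, 6, 7}) = 1
G(26) = mex({0, 1, 3, 4, 5, 6, 7}) = 2
G(27) = mex({0, 1, 2, 3, 4, 5, 6, 7}) = 8
G(28) = mex({0, 1, 2, 3, 4, 6, 7, 8}) = 5
G(29) = mex({0, 1, 2, 3, 5, 6, 7, 8, 9}) = 4
G(30) = mex({0, 1, 2, 3, 4, 5, 6, 9, 10}) = 7
G(31) = mex({0, 1, 3, 4, 5, 7, 10, 11}) = 2
G(32) = mex({0, 2, 3, 4, 5, 6, 7, 9, 11}) = 1
G(33) = mex({0, 1, 2, 3, 4, 5, 6, 7, 9, 12}) = 8
G(34) = mex({0, 1, 2, 3, 4, 5, 7, 8, 11, 12}) = 6
G(35) = mex({0, 1, 2, 3, 4, 5, 6, 8, 9, 10, 11}) = 7
G(36) = mex({0, 1, 2, 3, 5, 6, 7, 9, 10}) = 4
G(37) = mex({0, 2, 3, 4, 6, 7, 9, 10, 11, 12}) = 1
Therefore G(37) = 1.

1


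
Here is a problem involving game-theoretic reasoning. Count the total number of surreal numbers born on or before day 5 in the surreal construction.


Day 0: {|} = 0 is born. Count = 1.
Day n: the number of surreal numbers born by day n is 2^(n+1) - 1.
By day 0: 2^1 - 1 = 1
By day 1: 2^2 - 1 = 3
By day 2: 2^3 - 1 = 7
By day 3: 2^4 - 1 = 15
By day 4: 2^5 - 1 = 31
By day 5: 2^6 - 1 = 63
By day 5: 63 surreal numbers.

63


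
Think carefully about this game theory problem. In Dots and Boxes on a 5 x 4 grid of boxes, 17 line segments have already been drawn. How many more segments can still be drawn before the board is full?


Grid: 5 x 4 boxes, i.e. 6 rows and 5 columns of dots.
Horizontal edges: (rows + 1) * cols = 6 * 4 = 24
Vertical edges: rows * (cols + 1) = 5 * 5 = 25
Total edges: 24 + 25 = 49
Edges drawn: 17
Remaining: 49 - 17 = 32

32


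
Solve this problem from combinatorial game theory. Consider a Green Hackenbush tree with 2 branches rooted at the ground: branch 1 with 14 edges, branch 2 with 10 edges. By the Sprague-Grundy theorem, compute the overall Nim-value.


The tree has 2 branches from the ground vertex.
In Green Hackenbush, the Nim-value of a simple path of length k is k.
Branch 1: length 14, Nim-value = 14
Branch 2: length 10, Nim-value = 10
Total Nim-value = XOR of all branch values:
0 XOR 14 = 14
14 XOR 10 = 4
Nim-value of the tree = 4

4


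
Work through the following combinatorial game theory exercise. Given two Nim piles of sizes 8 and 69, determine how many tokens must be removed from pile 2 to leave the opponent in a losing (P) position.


Piles: 8 and 69
Current XOR: 8 XOR 69 = 77 (non-zero, so this is an N-position).
To make the XOR zero, we need to find a move that balances the piles.
For pile 2 (size 69): target = 69 XOR 77 = 8
We reduce pile 2 from 69 to 8.
Tokens removed: 69 - 8 = 61
Verification: 8 XOR 8 = 0

61


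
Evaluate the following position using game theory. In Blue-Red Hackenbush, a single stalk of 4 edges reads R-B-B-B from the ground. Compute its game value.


Edges (from ground): R-B-B-B
By Berlekamp's sign-expansion rule, a Blue-Red Hackenbush stalk has the value of the surreal number whose sign sequence is the edge sequence with B -> + and R -> -.
Sign sequence: -+++
Trace the sign expansion in the surreal number tree, starting from 0:
Edge 1: R (sign -) -> bounds (-inf, 0), value = -1
Edge 2: B (sign +) -> bounds (-1, 0), value = -1/2
Edge 3: B (sign +) -> bounds (-1/2, 0), value = -1/4
Edge 4: B (sign +) -> bounds (-1/4, 0), value = -1/8
Game value = -1/8

-1/8


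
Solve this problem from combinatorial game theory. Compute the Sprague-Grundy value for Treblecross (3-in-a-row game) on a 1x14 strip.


Treblecross: place X on empty cells; 3-in-a-row wins.
Playing within two cells of an existing X lets the opponent win at once, so sensible play treats the cells i-2..i+2 around each X as dead. The player left with no safe cell loses, so this is a normal-play take-away game on strips of safe cells.
Placing X at cell i (0-indexed) of a strip of k safe cells leaves independent strips of sizes max(0, i-2) and max(0, k-i-3). Hence G(k) = mex{ G(max(0,i-2)) XOR G(max(0,k-i-3)) : 0 <= i < k }, with G(0) = 0.
G(1): splits (0,0):0^0=0 -> mex({0}) = 1
G(2): splits (0,0):0^0=0 -> mex({0}) = 1
G(3): splits (0,0):0^0=0 -> mex({0}) = 1
G(4): splits (0,1):0^1=1 (0,0):0^0=0 -> mex({0, 1}) = 2
G(5): splits (0,2):0^1=1 (0,1):0^1=1 (0,0):0^0=0 -> mex({0, 1}) = 2
G(6) = mex({1}) = 0
G(7) = mex({0, 1, 2}) = 3
G(8) = mex({0, 1, 2}) = 3
G(9) = mex({0, 2}) = 1
G(10) = mex({0, 2, 3}) = 1
G(11) = mex({0, 3}) = 1
G(12) = mex({1, 3}) = 0
G(13) = mex({0, 1, 2, 3}) = 4
G(14) = mex({0, 1, 2}) = 3
Therefore G(14) = 3.

3


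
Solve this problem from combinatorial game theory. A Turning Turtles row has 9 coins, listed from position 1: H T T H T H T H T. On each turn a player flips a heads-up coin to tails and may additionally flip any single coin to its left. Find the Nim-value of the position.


Coins: H T T H T H T H T
Key fact: a single head at position k behaves exactly like a Nim heap of size k (turning it to T and optionally flipping a coin at j < k corresponds to moving the heap from k to j, or to 0), and heads combine as a disjunctive sum (two heads at the same place would cancel, matching j XOR j = 0). So the Nim-value is the XOR of the 1-indexed positions of the heads.
Face-up positions (1-indexed): [1, 4, 6, 8]
XOR 0 with 1: 0 XOR 1 = 1
XOR 1 with 4: 1 XOR 4 = 5
XOR 5 with 6: 5 XOR 6 = 3
XOR 3 with 8: 3 XOR 8 = 11
Nim-value = 11

11


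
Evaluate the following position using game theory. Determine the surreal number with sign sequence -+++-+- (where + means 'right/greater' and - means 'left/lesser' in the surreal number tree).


Sign expansion: -+++-+-
Rule: track bounds (lo, hi), initially (-inf, +inf). On '+', the current value becomes lo and we move to the simplest number in (value, hi): value + 1 if hi = +inf, otherwise the midpoint (value + hi)/2. On '-', the current value becomes hi and we move to value - 1 if lo = -inf, otherwise the midpoint (lo + value)/2.
Start at 0.
Step 1: sign = -, move left. Bounds: (-inf, 0). Value = -1
Step 2: sign = +, move right. Bounds: (-1, 0). Value = -1/2
Step 3: sign = +, move right. Bounds: (-1/2, 0). Value = -1/4
Step 4: sign = +, move right. Bounds: (-1/4, 0). Value = -1/8
Step 5: sign = -, move left. Bounds: (-1/4, -1/8). Value = -3/16
Step 6: sign = +, move right. Bounds: (-3/16, -1/8). Value = -5/32
Step 7: sign = -, move left. Bounds: (-3/16, -5/32). Value = -11/64
The surreal number with sign expansion -+++-+- is -11/64.

-11/64


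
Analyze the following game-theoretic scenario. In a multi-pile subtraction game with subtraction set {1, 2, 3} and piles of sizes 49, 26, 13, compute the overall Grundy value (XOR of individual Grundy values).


Subtraction set: {1, 2, 3}
For this subtraction set, G(n) = n mod 4 (period = max + 1 = 4).
Pile 1 (size 49): G(49) = 49 mod 4 = 1
Pile 2 (size 26): G(26) = 26 mod 4 = 2
Pile 3 (size 13): G(13) = 13 mod 4 = 1
Total Grundy value = XOR of all: 1 XOR 2 XOR 1 = 2

2


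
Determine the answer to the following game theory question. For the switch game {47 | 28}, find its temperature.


The game is {47 | 28}, a switch {a | b} with numbers a > b.
Cooling {a | b} by t gives {a - t | b + t}, which stops being hot when a - t = b + t, i.e. at t = (a - b)/2. So the temperature of a switch is (a - b)/2.
Temperature = (Left option - Right option) / 2
= (47 - (28)) / 2
= 19 / 2
= 19/2

19/2


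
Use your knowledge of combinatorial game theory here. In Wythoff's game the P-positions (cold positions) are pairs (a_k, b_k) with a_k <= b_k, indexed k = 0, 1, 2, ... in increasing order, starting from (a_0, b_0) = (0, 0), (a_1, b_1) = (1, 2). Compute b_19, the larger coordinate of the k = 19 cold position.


By Wythoff's theorem, a_k = floor(k * phi) and b_k = floor(k * phi^2) = a_k + k, where phi = (1 + sqrt(5))/2 is the golden ratio.
phi = (1 + sqrt(5))/2 = 1.618034
phi^2 = phi + 1 = 2.618034
k = 19
k * phi^2 = 19 * 2.618034 = 49.742646
b_19 = floor(k * phi^2) = 49 (check: a_19 + k = 30 + 19 = 49)

49


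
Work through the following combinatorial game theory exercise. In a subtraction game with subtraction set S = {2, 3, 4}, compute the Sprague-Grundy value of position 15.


The subtraction set is S = {2, 3, 4}.
G(k) = mex{ G(k - s) : s in S, s <= k }. We compute iteratively: G(0) = 0.
G(1) = mex({}) = 0
G(2) = mex({0}) = 1
G(3) = mex({0}) = 1
G(4) = mex({0, 1}) = 2
G(5) = mex({0, 1}) = 2
G(6) = mex({1, 2}) = 0
G(7) = mex({1, 2}) = 0
G(8) = mex({0, 2}) = 1
G(9) = mex({0, 2}) = 1
Observe that G(6)..G(9) = 0, 0, 1, 1 repeats G(0)..G(3) = 0, 0, 1, 1.
For k >= max(S) = 4, G(k) is determined by the previous 4 values G(k-4)..G(k-1); a window of 4 consecutive values has recurred shifted by 6, so by induction G(k + 6) = G(k) for all k >= 0: the sequence is periodic from the start with period 6.
One period: G(0..5) = 0, 0, 1, 1, 2, 2.
15 mod 6 = 3, so G(15) = G(3) = 1.

1


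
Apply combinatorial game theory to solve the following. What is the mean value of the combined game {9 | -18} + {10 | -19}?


G1 = {9 | -18}, G2 = {10 | -19}
Each is a switch {a | b} with numbers a > b; its mean value is (a + b)/2, and mean value is additive over game sums: m(G1 + G2) = m(G1) + m(G2).
Mean of G1 = (9 + (-18))/2 = -9/2 = -9/2
Mean of G2 = (10 + (-19))/2 = -9/2 = -9/2
Mean of G1 + G2 = -9/2 + -9/2 = -9

-9


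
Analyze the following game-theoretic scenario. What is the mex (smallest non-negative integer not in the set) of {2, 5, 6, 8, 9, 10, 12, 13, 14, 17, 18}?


Set = {2, 5, 6, 8, 9, 10, 12, 13, 14, 17, 18}
0 is NOT in the set. This is the mex.
mex = 0

0


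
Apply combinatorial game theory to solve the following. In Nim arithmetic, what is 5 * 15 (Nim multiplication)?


Nim multiplication is bilinear over XOR: (u XOR v) * w = (u*w) XOR (v*w).
So we split each operand into its bit components and XOR the pairwise Nim products.
5 = 1 + 4 (as XOR of powers of 2).
15 = 1 + 2 + 4 + 8 (as XOR of powers of 2).
Using the standard Nim-product table on single bits:
  2*2 = 3,   2*4 = 8,   2*8 = 12,
  4*4 = 6,   4*8 = 11,  8*8 = 13,
and  1*x = x (identity), k*l = l*k (commutative).
Pairwise Nim products:
  1 * 1 = 1
  1 * 2 = 2
  1 * 4 = 4
  1 * 8 = 8
  4 * 1 = 4
  4 * 2 = 8
  4 * 4 = 6
  4 * 8 = 11
XOR them: 1 XOR 2 XOR 4 XOR 8 XOR 4 XOR 8 XOR 6 XOR 11 = 14.
Result: 5 * 15 = 14 (in Nim).

14


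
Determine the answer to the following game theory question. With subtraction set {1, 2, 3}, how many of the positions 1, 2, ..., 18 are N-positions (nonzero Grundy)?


Subtraction set S = {1, 2, 3}, so G(n) = n mod 4.
G(n) = 0 when n is a multiple of 4.
Multiples of 4 in [1, 18]: 4
N-positions (nonzero Grundy) = 18 - 4 = 14

14


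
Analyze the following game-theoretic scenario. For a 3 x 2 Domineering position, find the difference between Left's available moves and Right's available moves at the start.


Board is 3 x 2 (rows x cols).
Left (vertical) placements: (rows-1) * cols = 2 * 2 = 4
Right (horizontal) placements: rows * (cols-1) = 3 * 1 = 3
Advantage = Left - Right = 4 - 3 = 1

1


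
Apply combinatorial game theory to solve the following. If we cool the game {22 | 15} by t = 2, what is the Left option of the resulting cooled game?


Original game: {22 | 15} (a switch {a | b} with a > b).
Cooling by t (for t below the temperature (a - b)/2 = 7/2) taxes each move by t: {a | b} cooled by t is {a - t | b + t}.
Cooling amount: t = 2
Cooled Left option: 22 - 2 = 20
Cooled Right option: 15 + 2 = 17
Cooled game: {20 | 17}
Left option = 20

20


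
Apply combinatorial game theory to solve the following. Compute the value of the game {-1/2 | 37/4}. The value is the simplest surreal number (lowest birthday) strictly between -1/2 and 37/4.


Left options: {-1/2}, max = -1/2
Right options: {37/4}, min = 37/4
All options are numbers and max(Left) < min(Right), so by the simplicity theorem the value is the simplest (earliest-born) number strictly between -1/2 and 37/4.
Integers 0 through 9 all lie strictly between -1/2 and 37/4.
Among integers, the simplest (lowest birthday = smallest |n|; 0 is born on day 0, +-n on day n) is 0.
No non-integer in the interval can be simpler: if x is a non-integer in the interval, then floor(x) or ceil(x) also lies in the interval (the interval contains an integer), and both are proper prefixes of x's sign expansion, i.e. born earlier. So the game value is 0.
Game value = 0

0


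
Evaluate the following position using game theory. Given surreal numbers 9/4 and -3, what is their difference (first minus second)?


x = 9/4, y = -3
Converting to common denominator: 4
x = 9/4, y = -12/4
x - y = 9/4 - -3 = 21/4

21/4


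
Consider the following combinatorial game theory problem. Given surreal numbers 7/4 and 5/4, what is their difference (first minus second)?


x = 7/4, y = 5/4
Converting to common denominator: 4
x = 7/4, y = 5/4
x - y = 7/4 - 5/4 = 1/2

1/2


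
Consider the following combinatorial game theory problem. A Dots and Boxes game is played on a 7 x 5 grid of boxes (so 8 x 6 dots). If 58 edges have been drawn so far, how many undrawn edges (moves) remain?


Grid: 7 x 5 boxes, i.e. 8 rows and 6 columns of dots.
Horizontal edges: (rows + 1) * cols = 8 * 5 = 40
Vertical edges: rows * (cols + 1) = 7 * 6 = 42
Total edges: 40 + 42 = 82
Edges drawn: 58
Remaining: 82 - 58 = 24

24


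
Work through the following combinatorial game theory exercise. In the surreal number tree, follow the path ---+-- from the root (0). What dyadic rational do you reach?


Sign expansion: ---+--
Rule: track bounds (lo, hi), initially (-inf, +inf). On '+', the current value becomes lo and we move to the simplest number in (value, hi): value + 1 if hi = +inf, otherwise the midpoint (value + hi)/2. On '-', the current value becomes hi and we move to value - 1 if lo = -inf, otherwise the midpoint (lo + value)/2.
Start at 0.
Step 1: sign = -, move left. Bounds: (-inf, 0). Value = -1
Step 2: sign = -, move left. Bounds: (-inf, -1). Value = -2
Step 3: sign = -, move left. Bounds: (-inf, -2). Value = -3
Step 4: sign = +, move right. Bounds: (-3, -2). Value = -5/2
Step 5: sign = -, move left. Bounds: (-3, -5/2). Value = -11/4
Step 6: sign = -, move left. Bounds: (-3, -11/4). Value = -23/8
The surreal number with sign expansion ---+-- is -23/8.

-23/8


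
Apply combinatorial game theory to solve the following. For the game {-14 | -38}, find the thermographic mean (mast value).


Game = {-14 | -38}, a switch {a | b} with numbers a > b.
Its thermograph has left wall a - t and right wall b + t, which meet at t = (a - b)/2, where both equal (a + b)/2. So the mast (mean value) is at (a + b)/2.
Mean = (-14 + (-38))/2 = -52/2 = -26

-26


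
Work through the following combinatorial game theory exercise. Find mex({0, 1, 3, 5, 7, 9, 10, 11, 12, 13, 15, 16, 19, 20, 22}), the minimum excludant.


Set = {0, 1, 3, 5, 7, 9, 10, 11, 12, 13, 15, 16, 19, 20, 22}
0 is in the set.
1 is in the set.
2 is NOT in the set. This is the mex.
mex = 2

2


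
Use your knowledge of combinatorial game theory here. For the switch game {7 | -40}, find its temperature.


The game is {7 | -40}, a switch {a | b} with numbers a > b.
Cooling {a | b} by t gives {a - t | b + t}, which stops being hot when a - t = b + t, i.e. at t = (a - b)/2. So the temperature of a switch is (a - b)/2.
Temperature = (Left option - Right option) / 2
= (7 - (-40)) / 2
= 47 / 2
= 47/2

47/2


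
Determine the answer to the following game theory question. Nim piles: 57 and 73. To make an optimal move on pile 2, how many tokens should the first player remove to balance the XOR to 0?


Piles: 57 and 73
Current XOR: 57 XOR 73 = 112 (non-zero, so this is an N-position).
To make the XOR zero, we need to find a move that balances the piles.
For pile 2 (size 73): target = 73 XOR 112 = 57
We reduce pile 2 from 73 to 57.
Tokens removed: 73 - 57 = 16
Verification: 57 XOR 57 = 0

16


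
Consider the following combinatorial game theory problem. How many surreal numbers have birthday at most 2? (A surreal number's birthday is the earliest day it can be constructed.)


Day 0: {|} = 0 is born. Count = 1.
Day n: the number of surreal numbers born by day n is 2^(n+1) - 1.
By day 0: 2^1 - 1 = 1
By day 1: 2^2 - 1 = 3
By day 2: 2^3 - 1 = 7
By day 2: 7 surreal numbers.

7


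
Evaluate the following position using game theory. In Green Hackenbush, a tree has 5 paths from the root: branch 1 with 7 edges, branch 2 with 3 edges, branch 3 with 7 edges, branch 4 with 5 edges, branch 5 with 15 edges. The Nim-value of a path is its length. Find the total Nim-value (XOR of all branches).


The tree has 5 branches from the ground vertex.
In Green Hackenbush, the Nim-value of a simple path of length k is k.
Branch 1: length 7, Nim-value = 7
Branch 2: length 3, Nim-value = 3
Branch 3: length 7, Nim-value = 7
Branch 4: length 5, Nim-value = 5
Branch 5: length 15, Nim-value = 15
Total Nim-value = XOR of all branch values:
0 XOR 7 = 7
7 XOR 3 = 4
4 XOR 7 = 3
3 XOR 5 = 6
6 XOR 15 = 9
Nim-value of the tree = 9

9


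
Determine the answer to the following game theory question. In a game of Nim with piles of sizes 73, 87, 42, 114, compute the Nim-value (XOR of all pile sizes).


We need the XOR (exclusive or) of all pile sizes.
After XOR-ing pile 1 (size 73): 0 XOR 73 = 73
After XOR-ing pile 2 (size 87): 73 XOR 87 = 30
After XOR-ing pile 3 (size 42): 30 XOR 42 = 52
After XOR-ing pile 4 (size 114): 52 XOR 114 = 70
The Nim-value of this position is 70.

70


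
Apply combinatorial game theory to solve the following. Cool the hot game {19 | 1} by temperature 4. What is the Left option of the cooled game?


Original game: {19 | 1} (a switch {a | b} with a > b).
Cooling by t (for t below the temperature (a - b)/2 = 9) taxes each move by t: {a | b} cooled by t is {a - t | b + t}.
Cooling amount: t = 4
Cooled Left option: 19 - 4 = 15
Cooled Right option: 1 + 4 = 5
Cooled game: {15 | 5}
Left option = 15

15


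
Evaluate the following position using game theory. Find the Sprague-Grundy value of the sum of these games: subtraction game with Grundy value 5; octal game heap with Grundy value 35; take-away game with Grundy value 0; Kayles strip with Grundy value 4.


By the Sprague-Grundy theorem, the Grundy value of a sum of games is the XOR of individual Grundy values.
subtraction game: Grundy value = 5. Running XOR: 0 XOR 5 = 5
octal game heap: Grundy value = 35. Running XOR: 5 XOR 35 = 38
take-away game: Grundy value = 0. Running XOR: 38 XOR 0 = 38
Kayles strip: Grundy value = 4. Running XOR: 38 XOR 4 = 34
The combined Grundy value is 34.

34


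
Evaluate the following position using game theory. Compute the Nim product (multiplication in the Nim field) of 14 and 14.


Nim multiplication is bilinear over XOR: (u XOR v) * w = (u*w) XOR (v*w).
So we split each operand into its bit components and XOR the pairwise Nim products.
14 = 2 + 4 + 8 (as XOR of powers of 2).
14 = 2 + 4 + 8 (as XOR of powers of 2).
Using the standard Nim-product table on single bits:
  2*2 = 3,   2*4 = 8,   2*8 = 12,
  4*4 = 6,   4*8 = 11,  8*8 = 13,
and  1*x = x (identity), k*l = l*k (commutative).
Pairwise Nim products:
  2 * 2 = 3
  2 * 4 = 8
  2 * 8 = 12
  4 * 2 = 8
  4 * 4 = 6
  4 * 8 = 11
  8 * 2 = 12
  8 * 4 = 11
  8 * 8 = 13
XOR them: 3 XOR 8 XOR 12 XOR 8 XOR 6 XOR 11 XOR 12 XOR 11 XOR 13 = 8.
Result: 14 * 14 = 8 (in Nim).

8


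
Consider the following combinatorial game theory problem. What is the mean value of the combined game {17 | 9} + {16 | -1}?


G1 = {17 | 9}, G2 = {16 | -1}
Each is a switch {a | b} with numbers a > b; its mean value is (a + b)/2, and mean value is additive over game sums: m(G1 + G2) = m(G1) + m(G2).
Mean of G1 = (17 + (9))/2 = 26/2 = 13
Mean of G2 = (16 + (-1))/2 = 15/2 = 15/2
Mean of G1 + G2 = 13 + 15/2 = 41/2

41/2


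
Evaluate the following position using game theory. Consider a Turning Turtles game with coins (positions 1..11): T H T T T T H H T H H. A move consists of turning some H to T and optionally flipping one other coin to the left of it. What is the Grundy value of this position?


Coins: T H T T T T H H T H H
Key fact: a single head at position k behaves exactly like a Nim heap of size k (turning it to T and optionally flipping a coin at j < k corresponds to moving the heap from k to j, or to 0), and heads combine as a disjunctive sum (two heads at the same place would cancel, matching j XOR j = 0). So the Nim-value is the XOR of the 1-indexed positions of the heads.
Face-up positions (1-indexed): [2, 7, 8, 10, 11]
XOR 0 with 2: 0 XOR 2 = 2
XOR 2 with 7: 2 XOR 7 = 5
XOR 5 with 8: 5 XOR 8 = 13
XOR 13 with 10: 13 XOR 10 = 7
XOR 7 with 11: 7 XOR 11 = 12
Nim-value = 12

12


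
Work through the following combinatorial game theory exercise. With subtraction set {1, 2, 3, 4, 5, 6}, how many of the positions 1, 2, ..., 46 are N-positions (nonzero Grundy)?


Subtraction set S = {1, 2, 3, 4, 5, 6}, so G(n) = n mod 7.
G(n) = 0 when n is a multiple of 7.
Multiples of 7 in [1, 46]: 6
N-positions (nonzero Grundy) = 46 - 6 = 40

40


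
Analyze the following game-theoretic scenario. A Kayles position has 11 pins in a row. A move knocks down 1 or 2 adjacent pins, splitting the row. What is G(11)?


Kayles: a move removes 1 or 2 adjacent pins from a contiguous row.
Removing pins from a row of k leaves two independent rows (a, b) with a + b = k - 1 (one pin) or a + b = k - 2 (two pins); an end removal gives a = 0.
By Sprague-Grundy, G(k) = mex{ G(a) XOR G(b) } over all these splits. G(0) = 0.
G(1): splits (0,0):0^0=0 -> mex({0}) = 1
G(2): splits (0,1):0^1=1 (0,0):0^0=0 -> mex({0, 1}) = 2
G(3): splits (0,2):0^2=2 (1,1):1^1=0 (0,1):0^1=1 -> mex({0, 1, 2}) = 3
G(4): splits (0,3):0^3=3 (1,2):1^2=3 (0,2):0^2=2 (1,1):1^1=0 -> mex({0, 2, 3}) = 1
G(5): splits (0,4):0^1=1 (1,3):1^3=2 (2,2):2^2=0 (0,3):0^3=3 (1,2):1^2=3 -> mex({0, 1, 2, 3}) = 4
G(6) = mex({0, 1, 2, 4}) = 3
G(7) = mex({0, 1, 3, 4, 5}) = 2
G(8) = mex({0, 2, 3, 5, 6}) = 1
G(9) = mex({0, 1, 2, 3, 6, 7}) = 4
G(10) = mex({0, 1, 3, 4, 5, 7}) = 2
G(11) = mex({0, 1, 2, 3, 4, 5}) = 6
Therefore G(11) = 6.

6


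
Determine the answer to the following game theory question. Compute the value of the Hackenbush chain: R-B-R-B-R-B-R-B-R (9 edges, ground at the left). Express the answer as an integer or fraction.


Edges (from ground): R-B-R-B-R-B-R-B-R
By Berlekamp's sign-expansion rule, a Blue-Red Hackenbush stalk has the value of the surreal number whose sign sequence is the edge sequence with B -> + and R -> -.
Sign sequence: -+-+-+-+-
Trace the sign expansion in the surreal number tree, starting from 0:
Edge 1: R (sign -) -> bounds (-inf, 0), value = -1
Edge 2: B (sign +) -> bounds (-1, 0), value = -1/2
Edge 3: R (sign -) -> bounds (-1, -1/2), value = -3/4
Edge 4: B (sign +) -> bounds (-3/4, -1/2), value = -5/8
Edge 5: R (sign -) -> bounds (-3/4, -5/8), value = -11/16
Edge 6: B (sign +) -> bounds (-11/16, -5/8), value = -21/32
Edge 7: R (sign -) -> bounds (-11/16, -21/32), value = -43/64
Edge 8: B (sign +) -> bounds (-43/64, -21/32), value = -85/128
Edge 9: R (sign -) -> bounds (-43/64, -85/128), value = -171/256
Game value = -171/256

-171/256
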